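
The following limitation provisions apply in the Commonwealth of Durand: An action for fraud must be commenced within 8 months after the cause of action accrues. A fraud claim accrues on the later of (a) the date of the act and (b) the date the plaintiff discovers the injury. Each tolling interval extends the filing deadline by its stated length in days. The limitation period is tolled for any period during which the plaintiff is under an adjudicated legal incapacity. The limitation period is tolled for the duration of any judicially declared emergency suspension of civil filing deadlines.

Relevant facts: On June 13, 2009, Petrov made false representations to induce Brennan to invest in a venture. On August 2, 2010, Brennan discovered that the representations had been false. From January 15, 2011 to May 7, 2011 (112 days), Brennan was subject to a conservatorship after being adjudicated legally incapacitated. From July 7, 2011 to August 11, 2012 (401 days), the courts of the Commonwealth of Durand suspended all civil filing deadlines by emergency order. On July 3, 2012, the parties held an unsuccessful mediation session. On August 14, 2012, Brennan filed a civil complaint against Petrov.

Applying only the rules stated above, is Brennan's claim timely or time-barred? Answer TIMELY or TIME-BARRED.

TIMELY

The claim accrued on August 2, 2010 — the later of the June 13, 2009 act and the August 2, 2010 discovery.
The untolled deadline — 8 months after August 2, 2010 — is April 2, 2011.
The period was tolled for 112 days by the plaintiff's legal incapacity (January 15, 2011 to May 7, 2011), pushing the deadline to July 23, 2011.
The emergency suspension of filing deadlines from July 7, 2011 to August 11, 2012 tolled the period for 401 days, extending the deadline to August 27, 2012.
None of the other events listed affects the running of the period under the stated rules.
Brennan filed on August 14, 2012, before the August 27, 2012 deadline, so the action is timely.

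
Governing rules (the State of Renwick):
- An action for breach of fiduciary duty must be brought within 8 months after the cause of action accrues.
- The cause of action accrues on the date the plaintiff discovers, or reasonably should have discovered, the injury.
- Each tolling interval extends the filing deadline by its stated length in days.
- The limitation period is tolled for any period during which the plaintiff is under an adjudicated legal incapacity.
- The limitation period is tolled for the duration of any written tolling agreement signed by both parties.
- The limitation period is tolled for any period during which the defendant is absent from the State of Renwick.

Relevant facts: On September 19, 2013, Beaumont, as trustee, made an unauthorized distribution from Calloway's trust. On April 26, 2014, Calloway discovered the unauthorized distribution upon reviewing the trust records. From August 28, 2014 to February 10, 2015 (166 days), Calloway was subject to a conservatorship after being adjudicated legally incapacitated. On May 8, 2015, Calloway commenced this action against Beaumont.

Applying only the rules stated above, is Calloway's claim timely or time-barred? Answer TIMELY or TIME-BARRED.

TIMELY

Accrual is tied to discovery, so the period began on April 26, 2014 rather than on September 19, 2013 when the act occurred.
8 months from April 26, 2014 is December 26, 2014.
The plaintiff's legal incapacity from August 28, 2014 to February 10, 2015 tolled the period for 166 days, extending the deadline to June 10, 2015.
The May 8, 2015 filing precedes the June 10, 2015 deadline; the claim is timely.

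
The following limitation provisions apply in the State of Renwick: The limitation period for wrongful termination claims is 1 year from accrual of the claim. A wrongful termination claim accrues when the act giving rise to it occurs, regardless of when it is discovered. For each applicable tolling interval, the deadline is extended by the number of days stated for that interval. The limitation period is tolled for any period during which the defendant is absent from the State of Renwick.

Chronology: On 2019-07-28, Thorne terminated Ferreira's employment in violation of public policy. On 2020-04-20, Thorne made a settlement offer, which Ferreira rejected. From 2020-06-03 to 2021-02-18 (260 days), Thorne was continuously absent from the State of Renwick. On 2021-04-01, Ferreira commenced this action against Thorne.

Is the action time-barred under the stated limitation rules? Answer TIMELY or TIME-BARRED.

TIMELY

The claim accrued on 2019-07-28, when the wrongful act occurred.
1 year from 2019-07-28 is 2020-07-28.
The defendant's absence from the jurisdiction from 2020-06-03 to 2021-02-18 tolled the period for 260 days, extending the deadline to 2021-04-14.
Nothing else in the chronology tolls or restarts the period.
Filing on 2021-04-01 beat the 2021-04-14 deadline — the action is timely.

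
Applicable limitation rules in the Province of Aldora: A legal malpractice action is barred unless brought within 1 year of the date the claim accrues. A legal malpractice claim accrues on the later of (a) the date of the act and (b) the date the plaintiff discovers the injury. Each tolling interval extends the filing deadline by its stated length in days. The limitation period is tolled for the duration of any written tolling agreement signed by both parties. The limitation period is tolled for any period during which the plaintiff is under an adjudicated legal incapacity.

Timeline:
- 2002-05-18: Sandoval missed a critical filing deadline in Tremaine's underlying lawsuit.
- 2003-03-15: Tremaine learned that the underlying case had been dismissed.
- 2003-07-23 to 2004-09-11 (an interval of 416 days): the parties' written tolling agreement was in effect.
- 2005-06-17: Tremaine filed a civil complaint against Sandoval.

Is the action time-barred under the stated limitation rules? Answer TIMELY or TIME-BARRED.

Because discovery on 2003-03-15 post-dates the 2002-05-18 act, accrual under the later-of rule falls on 2003-03-15.
The untolled deadline — 1 year after 2003-03-15 — is 2004-03-15.
The written tolling agreement from 2003-07-23 to 2004-09-11 tolled the period for 416 days, extending the deadline to 2005-05-05.
Tremaine filed on 2005-06-17, after the 2005-05-05 deadline, so the action is time-barred.

TIME-BARRED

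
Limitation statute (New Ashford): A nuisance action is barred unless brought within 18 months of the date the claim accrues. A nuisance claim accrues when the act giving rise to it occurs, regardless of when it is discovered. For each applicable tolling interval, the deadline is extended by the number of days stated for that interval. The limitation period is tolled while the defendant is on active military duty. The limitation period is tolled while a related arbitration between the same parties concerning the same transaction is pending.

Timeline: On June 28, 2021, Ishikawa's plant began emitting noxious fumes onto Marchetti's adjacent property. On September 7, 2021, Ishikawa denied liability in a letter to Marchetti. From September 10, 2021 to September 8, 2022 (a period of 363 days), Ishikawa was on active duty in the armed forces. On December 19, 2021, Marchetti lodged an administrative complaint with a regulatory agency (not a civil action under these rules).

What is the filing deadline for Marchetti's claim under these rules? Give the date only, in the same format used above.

December 26, 2023

The claim accrued on June 28, 2021, the date of the act.
The untolled deadline — 18 months after June 28, 2021 — is December 28, 2022.
The defendant's active military service from September 10, 2021 to September 8, 2022 tolled the period for 363 days, extending the deadline to December 26, 2023.
The other events in the timeline have no effect on the limitation period under the stated rules.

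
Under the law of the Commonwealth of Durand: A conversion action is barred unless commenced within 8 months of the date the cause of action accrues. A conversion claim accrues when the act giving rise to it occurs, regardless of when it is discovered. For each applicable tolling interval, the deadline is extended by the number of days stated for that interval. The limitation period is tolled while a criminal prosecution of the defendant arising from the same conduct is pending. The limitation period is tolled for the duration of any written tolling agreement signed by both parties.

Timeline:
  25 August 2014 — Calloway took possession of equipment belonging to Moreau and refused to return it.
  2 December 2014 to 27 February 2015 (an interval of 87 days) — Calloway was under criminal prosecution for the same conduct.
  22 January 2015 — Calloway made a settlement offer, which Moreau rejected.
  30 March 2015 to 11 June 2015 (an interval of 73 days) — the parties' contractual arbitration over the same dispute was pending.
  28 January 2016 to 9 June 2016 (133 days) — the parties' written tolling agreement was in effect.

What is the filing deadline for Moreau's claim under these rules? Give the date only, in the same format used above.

21 July 2015

The cause of action accrued on 25 August 2014, the date of the act.
The untolled deadline — 8 months after 25 August 2014 — is 25 April 2015.
The pending criminal prosecution from 2 December 2014 to 27 February 2015 tolled the period for 87 days, extending the deadline to 21 July 2015.
By the time the written tolling agreement began on 28 January 2016, the limitation period had already expired on 21 July 2015; that interval cannot revive it.
The pending related arbitration from 30 March 2015 to 11 June 2015 does not toll the period, because no stated rule makes a pending arbitration a tolling event.
The other events in the timeline have no effect on the limitation period under the stated rules.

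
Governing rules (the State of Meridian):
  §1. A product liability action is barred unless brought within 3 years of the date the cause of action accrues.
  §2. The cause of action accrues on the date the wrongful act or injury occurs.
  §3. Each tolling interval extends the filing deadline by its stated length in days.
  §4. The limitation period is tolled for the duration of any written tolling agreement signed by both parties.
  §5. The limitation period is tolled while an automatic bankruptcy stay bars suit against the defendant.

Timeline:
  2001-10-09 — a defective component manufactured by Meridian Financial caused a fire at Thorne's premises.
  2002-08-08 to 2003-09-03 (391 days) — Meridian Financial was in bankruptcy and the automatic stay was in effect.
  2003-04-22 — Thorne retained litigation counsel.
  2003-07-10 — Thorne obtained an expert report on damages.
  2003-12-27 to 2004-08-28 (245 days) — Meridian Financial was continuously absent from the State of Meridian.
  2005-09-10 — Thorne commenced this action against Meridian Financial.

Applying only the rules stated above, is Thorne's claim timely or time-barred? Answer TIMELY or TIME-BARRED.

The claim accrued on 2001-10-09, when the wrongful act occurred.
Adding the 3 years base period to 2001-10-09 gives a deadline of 2004-10-09, before any tolling.
The automatic bankruptcy stay from 2002-08-08 to 2003-09-03 tolled the period for 391 days, extending the deadline to 2005-11-04.
No stated provision tolls the period for the defendant's absence, so the interval from 2003-12-27 to 2004-08-28 has no effect on the deadline.
None of the other events listed affects the running of the period under the stated rules.
Thorne filed on 2005-09-10, before the 2005-11-04 deadline, so the action is timely.

TIMELY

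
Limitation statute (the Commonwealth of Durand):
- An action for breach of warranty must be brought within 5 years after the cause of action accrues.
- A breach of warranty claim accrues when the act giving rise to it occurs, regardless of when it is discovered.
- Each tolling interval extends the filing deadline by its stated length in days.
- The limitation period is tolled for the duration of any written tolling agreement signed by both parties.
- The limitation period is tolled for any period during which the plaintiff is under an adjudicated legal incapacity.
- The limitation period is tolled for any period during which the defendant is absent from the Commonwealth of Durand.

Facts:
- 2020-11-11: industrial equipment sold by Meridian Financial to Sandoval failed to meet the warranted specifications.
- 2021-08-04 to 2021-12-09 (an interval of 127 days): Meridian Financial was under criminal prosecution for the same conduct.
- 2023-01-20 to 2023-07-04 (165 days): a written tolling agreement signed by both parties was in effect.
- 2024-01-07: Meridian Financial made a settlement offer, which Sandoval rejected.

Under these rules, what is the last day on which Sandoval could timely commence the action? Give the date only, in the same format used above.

The limitation period began to run on 2020-11-11.
Adding the 5 years base period to 2020-11-11 gives a deadline of 2025-11-11, before any tolling.
Because the written tolling agreement ran from 2023-01-20 to 2023-07-04, the deadline is extended by 165 days to 2026-04-25.
Although a criminal prosecution ran from 2021-08-04 to 2021-12-09, the stated rules do not make that a tolling event, so it is disregarded.
The other events in the timeline have no effect on the limitation period under the stated rules.

2026-04-25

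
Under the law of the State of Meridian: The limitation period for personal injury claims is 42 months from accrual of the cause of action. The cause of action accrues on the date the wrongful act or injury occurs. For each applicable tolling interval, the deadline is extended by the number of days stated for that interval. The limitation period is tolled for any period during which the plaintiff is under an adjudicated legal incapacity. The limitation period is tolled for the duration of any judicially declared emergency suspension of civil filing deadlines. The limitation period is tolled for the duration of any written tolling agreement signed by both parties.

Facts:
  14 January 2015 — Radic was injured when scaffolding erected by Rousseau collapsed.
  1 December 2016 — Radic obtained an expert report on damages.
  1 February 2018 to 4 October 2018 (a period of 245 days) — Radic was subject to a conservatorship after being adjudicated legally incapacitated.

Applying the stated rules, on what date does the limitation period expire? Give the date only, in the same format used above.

16 March 2019

The claim accrued on 14 January 2015, when the wrongful act occurred.
Adding the 42 months base period to 14 January 2015 gives a deadline of 14 July 2018, before any tolling.
Because the plaintiff's legal incapacity ran from 1 February 2018 to 4 October 2018, the deadline is extended by 245 days to 16 March 2019.
None of the other events listed affects the running of the period under the stated rules.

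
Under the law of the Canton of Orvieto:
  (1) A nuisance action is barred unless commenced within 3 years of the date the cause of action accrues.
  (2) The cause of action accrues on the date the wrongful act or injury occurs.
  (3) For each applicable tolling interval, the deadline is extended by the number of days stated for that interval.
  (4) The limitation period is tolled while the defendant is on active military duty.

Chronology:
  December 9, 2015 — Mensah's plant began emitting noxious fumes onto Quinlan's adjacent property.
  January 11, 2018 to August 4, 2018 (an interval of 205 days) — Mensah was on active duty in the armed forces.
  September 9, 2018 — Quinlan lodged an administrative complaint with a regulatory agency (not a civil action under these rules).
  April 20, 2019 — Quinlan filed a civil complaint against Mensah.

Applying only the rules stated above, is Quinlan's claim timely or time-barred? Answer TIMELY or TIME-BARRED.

TIMELY

The cause of action accrued on December 9, 2015, the date of the act.
The untolled deadline — 3 years after December 9, 2015 — is December 9, 2018.
Because the defendant's active military service ran from January 11, 2018 to August 4, 2018, the deadline is extended by 205 days to July 2, 2019.
None of the other events listed affects the running of the period under the stated rules.
The April 20, 2019 filing precedes the July 2, 2019 deadline; the claim is timely.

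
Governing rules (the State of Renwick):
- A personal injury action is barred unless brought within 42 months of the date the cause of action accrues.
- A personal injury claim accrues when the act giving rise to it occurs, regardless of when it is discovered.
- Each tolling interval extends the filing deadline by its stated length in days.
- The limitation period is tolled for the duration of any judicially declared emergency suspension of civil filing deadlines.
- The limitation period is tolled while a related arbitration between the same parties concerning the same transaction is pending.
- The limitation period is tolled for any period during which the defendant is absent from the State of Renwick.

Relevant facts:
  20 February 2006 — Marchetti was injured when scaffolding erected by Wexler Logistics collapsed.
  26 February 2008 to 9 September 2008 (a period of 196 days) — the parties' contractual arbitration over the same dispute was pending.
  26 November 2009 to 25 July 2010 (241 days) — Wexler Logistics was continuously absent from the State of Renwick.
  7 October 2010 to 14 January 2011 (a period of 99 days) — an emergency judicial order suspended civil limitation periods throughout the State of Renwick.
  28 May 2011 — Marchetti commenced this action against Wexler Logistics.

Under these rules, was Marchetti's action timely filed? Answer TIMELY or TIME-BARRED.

The claim accrued on 20 February 2006, when the wrongful act occurred.
The untolled deadline — 42 months after 20 February 2006 — is 20 August 2009.
The pending related arbitration from 26 February 2008 to 9 September 2008 tolled the period for 196 days, extending the deadline to 4 March 2010.
The defendant's absence from the jurisdiction from 26 November 2009 to 25 July 2010 tolled the period for 241 days, extending the deadline to 31 October 2010.
The period was tolled for 99 days by the emergency suspension of filing deadlines (7 October 2010 to 14 January 2011), pushing the deadline to 7 February 2011.
The 28 May 2011 filing falls after the 7 February 2011 deadline; the claim is time-barred.

TIME-BARRED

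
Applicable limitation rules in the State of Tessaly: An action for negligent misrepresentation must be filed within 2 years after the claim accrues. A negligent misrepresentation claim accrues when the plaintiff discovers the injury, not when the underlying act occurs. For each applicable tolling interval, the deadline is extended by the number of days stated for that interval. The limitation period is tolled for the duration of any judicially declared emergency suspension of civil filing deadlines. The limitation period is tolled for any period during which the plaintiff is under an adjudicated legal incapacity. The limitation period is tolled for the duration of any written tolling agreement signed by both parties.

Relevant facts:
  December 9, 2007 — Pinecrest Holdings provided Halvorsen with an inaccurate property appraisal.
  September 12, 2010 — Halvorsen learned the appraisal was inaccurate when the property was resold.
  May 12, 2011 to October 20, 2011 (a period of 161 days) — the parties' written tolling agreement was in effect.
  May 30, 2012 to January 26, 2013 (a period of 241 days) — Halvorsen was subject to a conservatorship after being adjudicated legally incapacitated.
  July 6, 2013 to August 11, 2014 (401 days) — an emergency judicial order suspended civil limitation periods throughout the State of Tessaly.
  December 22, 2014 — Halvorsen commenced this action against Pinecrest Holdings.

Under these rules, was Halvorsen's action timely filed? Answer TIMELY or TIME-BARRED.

Under the discovery rule, the claim accrued on September 12, 2010, when Halvorsen discovered the injury — not on the December 9, 2007 date of the underlying act.
Adding the 2 years base period to September 12, 2010 gives a deadline of September 12, 2012, before any tolling.
Because the written tolling agreement ran from May 12, 2011 to October 20, 2011, the deadline is extended by 161 days to February 20, 2013.
Because the plaintiff's legal incapacity ran from May 30, 2012 to January 26, 2013, the deadline is extended by 241 days to October 19, 2013.
Because the emergency suspension of filing deadlines ran from July 6, 2013 to August 11, 2014, the deadline is extended by 401 days to November 24, 2014.
Filing on December 22, 2014 missed the November 24, 2014 deadline — the action is time-barred.

TIME-BARRED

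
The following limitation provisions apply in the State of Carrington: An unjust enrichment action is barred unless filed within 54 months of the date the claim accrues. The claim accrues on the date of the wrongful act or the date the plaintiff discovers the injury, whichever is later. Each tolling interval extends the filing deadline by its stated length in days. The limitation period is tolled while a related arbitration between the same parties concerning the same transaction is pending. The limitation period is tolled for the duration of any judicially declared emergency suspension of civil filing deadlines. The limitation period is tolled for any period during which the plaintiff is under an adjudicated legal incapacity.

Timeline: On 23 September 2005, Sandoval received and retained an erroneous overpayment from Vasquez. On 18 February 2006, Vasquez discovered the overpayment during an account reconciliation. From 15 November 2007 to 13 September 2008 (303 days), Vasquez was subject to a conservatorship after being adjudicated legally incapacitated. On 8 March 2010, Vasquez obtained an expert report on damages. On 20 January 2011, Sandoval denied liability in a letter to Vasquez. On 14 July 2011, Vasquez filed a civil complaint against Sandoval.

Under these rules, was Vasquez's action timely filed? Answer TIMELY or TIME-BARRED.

TIME-BARRED

The claim accrued on 18 February 2006 — the later of the 23 September 2005 act and the 18 February 2006 discovery.
Adding the 54 months base period to 18 February 2006 gives a deadline of 18 August 2010, before any tolling.
Because the plaintiff's legal incapacity ran from 15 November 2007 to 13 September 2008, the deadline is extended by 303 days to 17 June 2011.
The other events in the timeline have no effect on the limitation period under the stated rules.
The 14 July 2011 filing falls after the 17 June 2011 deadline; the claim is time-barred.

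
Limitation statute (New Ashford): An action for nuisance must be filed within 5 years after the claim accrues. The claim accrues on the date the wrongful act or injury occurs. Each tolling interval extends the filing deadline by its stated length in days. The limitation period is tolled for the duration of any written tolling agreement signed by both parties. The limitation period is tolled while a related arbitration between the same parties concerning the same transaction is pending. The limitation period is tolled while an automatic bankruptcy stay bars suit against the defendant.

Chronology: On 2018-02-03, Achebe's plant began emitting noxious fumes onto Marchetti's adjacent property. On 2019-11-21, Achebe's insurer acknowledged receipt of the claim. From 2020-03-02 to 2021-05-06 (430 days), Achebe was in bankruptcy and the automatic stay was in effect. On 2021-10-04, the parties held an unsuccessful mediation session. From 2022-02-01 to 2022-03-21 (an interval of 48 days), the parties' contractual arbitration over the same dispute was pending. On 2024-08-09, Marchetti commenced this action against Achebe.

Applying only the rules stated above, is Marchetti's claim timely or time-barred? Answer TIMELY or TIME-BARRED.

TIME-BARRED

The claim accrued on 2018-02-03, the date of the act.
The untolled deadline — 5 years after 2018-02-03 — is 2023-02-03.
The automatic bankruptcy stay from 2020-03-02 to 2021-05-06 tolled the period for 430 days, extending the deadline to 2024-04-08.
Because the pending related arbitration ran from 2022-02-01 to 2022-03-21, the deadline is extended by 48 days to 2024-05-26.
Nothing else in the chronology tolls or restarts the period.
Marchetti filed on 2024-08-09, after the 2024-05-26 deadline, so the action is time-barred.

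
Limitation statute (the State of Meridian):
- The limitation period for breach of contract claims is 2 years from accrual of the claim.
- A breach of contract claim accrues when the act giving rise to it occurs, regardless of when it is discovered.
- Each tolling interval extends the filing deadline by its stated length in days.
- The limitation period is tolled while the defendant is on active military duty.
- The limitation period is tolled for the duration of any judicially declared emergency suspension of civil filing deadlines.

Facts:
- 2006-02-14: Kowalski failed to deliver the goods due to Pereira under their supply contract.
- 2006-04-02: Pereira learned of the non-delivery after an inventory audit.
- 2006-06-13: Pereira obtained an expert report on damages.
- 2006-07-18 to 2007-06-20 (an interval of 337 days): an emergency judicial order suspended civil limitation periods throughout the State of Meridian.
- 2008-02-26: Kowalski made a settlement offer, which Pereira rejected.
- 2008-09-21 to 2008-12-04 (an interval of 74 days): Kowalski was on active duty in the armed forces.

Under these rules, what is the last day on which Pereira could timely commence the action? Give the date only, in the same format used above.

Accrual is governed by the date of the act, so the period began to run on 2006-02-14; the later discovery on 2006-04-02 is irrelevant under the stated rule.
Adding the 2 years base period to 2006-02-14 gives a deadline of 2008-02-14, before any tolling.
The emergency suspension of filing deadlines from 2006-07-18 to 2007-06-20 tolled the period for 337 days, extending the deadline to 2009-01-16.
The defendant's active military service from 2008-09-21 to 2008-12-04 tolled the period for 74 days, extending the deadline to 2009-03-31.
Nothing else in the chronology tolls or restarts the period.

2009-03-31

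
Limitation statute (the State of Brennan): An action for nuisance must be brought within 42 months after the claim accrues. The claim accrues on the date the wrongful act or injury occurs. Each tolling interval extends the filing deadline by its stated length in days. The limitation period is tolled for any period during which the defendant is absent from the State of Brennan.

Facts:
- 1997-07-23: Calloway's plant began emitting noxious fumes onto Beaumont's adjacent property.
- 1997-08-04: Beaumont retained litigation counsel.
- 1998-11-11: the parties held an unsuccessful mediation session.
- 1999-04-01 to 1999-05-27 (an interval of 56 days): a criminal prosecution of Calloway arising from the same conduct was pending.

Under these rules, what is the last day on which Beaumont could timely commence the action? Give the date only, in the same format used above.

2001-01-23

The claim accrued on 1997-07-23, the date of the act.
The untolled deadline — 42 months after 1997-07-23 — is 2001-01-23.
The pending criminal prosecution from 1999-04-01 to 1999-05-27 does not toll the period, because no stated rule makes a criminal prosecution a tolling event.
The other events in the timeline have no effect on the limitation period under the stated rules.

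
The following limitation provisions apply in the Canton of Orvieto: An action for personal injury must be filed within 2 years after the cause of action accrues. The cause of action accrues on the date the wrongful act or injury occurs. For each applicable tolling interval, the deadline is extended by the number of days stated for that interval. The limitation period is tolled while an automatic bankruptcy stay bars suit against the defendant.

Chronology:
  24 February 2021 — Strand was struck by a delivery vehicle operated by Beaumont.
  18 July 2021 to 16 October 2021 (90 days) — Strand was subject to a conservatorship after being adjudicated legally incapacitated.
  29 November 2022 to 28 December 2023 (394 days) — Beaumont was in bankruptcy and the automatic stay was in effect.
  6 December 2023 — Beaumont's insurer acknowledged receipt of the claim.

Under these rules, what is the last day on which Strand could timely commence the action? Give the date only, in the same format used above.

The cause of action accrued on 24 February 2021, the date of the act.
2 years from 24 February 2021 is 24 February 2023.
Because the automatic bankruptcy stay ran from 29 November 2022 to 28 December 2023, the deadline is extended by 394 days to 24 March 2024.
The plaintiff's legal incapacity from 18 July 2021 to 16 October 2021 does not toll the period, because no stated rule makes the plaintiff's incapacity a tolling event.
The other events in the timeline have no effect on the limitation period under the stated rules.

24 March 2024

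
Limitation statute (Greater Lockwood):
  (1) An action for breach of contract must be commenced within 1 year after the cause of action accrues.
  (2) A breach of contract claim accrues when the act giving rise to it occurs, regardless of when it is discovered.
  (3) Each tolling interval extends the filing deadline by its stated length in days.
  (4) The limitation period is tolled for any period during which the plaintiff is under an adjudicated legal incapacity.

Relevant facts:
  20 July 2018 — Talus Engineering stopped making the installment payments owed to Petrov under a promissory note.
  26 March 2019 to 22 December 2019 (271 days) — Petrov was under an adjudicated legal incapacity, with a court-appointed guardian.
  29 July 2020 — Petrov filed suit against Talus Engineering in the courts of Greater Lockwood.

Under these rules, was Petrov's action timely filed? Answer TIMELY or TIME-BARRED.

TIME-BARRED

The claim accrued on 20 July 2018, when the wrongful act occurred.
Adding the 1 year base period to 20 July 2018 gives a deadline of 20 July 2019, before any tolling.
The period was tolled for 271 days by the plaintiff's legal incapacity (26 March 2019 to 22 December 2019), pushing the deadline to 16 April 2020.
Filing on 29 July 2020 missed the 16 April 2020 deadline — the action is time-barred.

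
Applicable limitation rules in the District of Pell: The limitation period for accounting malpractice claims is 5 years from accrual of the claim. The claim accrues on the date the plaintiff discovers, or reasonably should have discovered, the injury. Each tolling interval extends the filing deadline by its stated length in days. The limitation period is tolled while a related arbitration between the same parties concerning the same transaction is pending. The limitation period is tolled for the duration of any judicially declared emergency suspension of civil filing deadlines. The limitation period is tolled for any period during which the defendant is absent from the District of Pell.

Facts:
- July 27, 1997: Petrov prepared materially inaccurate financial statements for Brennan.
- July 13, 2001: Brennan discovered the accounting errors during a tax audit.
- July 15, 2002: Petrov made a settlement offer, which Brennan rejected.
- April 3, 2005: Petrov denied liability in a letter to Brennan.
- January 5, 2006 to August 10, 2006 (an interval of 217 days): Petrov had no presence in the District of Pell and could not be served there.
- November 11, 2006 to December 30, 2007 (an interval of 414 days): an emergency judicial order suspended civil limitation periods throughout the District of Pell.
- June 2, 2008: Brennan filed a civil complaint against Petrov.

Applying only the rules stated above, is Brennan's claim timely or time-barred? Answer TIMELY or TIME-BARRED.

The claim did not accrue until Brennan discovered the injury on July 13, 2001; the July 27, 1997 act date does not start the clock under the stated rule.
Adding the 5 years base period to July 13, 2001 gives a deadline of July 13, 2006, before any tolling.
The period was tolled for 217 days by the defendant's absence from the jurisdiction (January 5, 2006 to August 10, 2006), pushing the deadline to February 15, 2007.
The period was tolled for 414 days by the emergency suspension of filing deadlines (November 11, 2006 to December 30, 2007), pushing the deadline to April 4, 2008.
The other events in the timeline have no effect on the limitation period under the stated rules.
Filing on June 2, 2008 missed the April 4, 2008 deadline — the action is time-barred.

TIME-BARRED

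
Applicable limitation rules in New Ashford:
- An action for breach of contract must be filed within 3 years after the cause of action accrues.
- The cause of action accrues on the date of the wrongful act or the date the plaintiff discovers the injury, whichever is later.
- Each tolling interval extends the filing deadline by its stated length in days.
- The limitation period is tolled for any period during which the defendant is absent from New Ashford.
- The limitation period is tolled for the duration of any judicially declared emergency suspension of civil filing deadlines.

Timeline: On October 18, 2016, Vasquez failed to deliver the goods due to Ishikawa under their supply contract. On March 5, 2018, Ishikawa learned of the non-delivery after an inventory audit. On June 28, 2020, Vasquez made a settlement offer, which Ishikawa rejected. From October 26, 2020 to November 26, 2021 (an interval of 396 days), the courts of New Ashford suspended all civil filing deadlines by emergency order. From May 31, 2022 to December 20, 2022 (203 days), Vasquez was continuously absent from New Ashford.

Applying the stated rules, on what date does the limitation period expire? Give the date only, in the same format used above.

Because discovery on March 5, 2018 post-dates the October 18, 2016 act, accrual under the later-of rule falls on March 5, 2018.
3 years from March 5, 2018 is March 5, 2021.
The period was tolled for 396 days by the emergency suspension of filing deadlines (October 26, 2020 to November 26, 2021), pushing the deadline to April 5, 2022.
By the time the defendant's absence from the jurisdiction began on May 31, 2022, the limitation period had already expired on April 5, 2022; that interval cannot revive it.
The other events in the timeline have no effect on the limitation period under the stated rules.

April 5, 2022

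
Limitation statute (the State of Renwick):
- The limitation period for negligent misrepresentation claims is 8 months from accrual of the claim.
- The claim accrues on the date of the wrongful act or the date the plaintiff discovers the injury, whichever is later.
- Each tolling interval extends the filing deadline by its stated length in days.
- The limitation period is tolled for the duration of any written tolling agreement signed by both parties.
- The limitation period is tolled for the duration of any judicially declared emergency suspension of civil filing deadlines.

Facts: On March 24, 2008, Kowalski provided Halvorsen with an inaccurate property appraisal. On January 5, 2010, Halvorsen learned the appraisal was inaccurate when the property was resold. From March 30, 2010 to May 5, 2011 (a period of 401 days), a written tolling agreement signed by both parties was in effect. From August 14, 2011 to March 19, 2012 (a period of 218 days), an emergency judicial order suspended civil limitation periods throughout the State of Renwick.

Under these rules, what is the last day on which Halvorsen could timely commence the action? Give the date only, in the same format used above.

May 16, 2012

The claim accrued on January 5, 2010 — the later of the March 24, 2008 act and the January 5, 2010 discovery.
8 months from January 5, 2010 is September 5, 2010.
Because the written tolling agreement ran from March 30, 2010 to May 5, 2011, the deadline is extended by 401 days to October 11, 2011.
Because the emergency suspension of filing deadlines ran from August 14, 2011 to March 19, 2012, the deadline is extended by 218 days to May 16, 2012.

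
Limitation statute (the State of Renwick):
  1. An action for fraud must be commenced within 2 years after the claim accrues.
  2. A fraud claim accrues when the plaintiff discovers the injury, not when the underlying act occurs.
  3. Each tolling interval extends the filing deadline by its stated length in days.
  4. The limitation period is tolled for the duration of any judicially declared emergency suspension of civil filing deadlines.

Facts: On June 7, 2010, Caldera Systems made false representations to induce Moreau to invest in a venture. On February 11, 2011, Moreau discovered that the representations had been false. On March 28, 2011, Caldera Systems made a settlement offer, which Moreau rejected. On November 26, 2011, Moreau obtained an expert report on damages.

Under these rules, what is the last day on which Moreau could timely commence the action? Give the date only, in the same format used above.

The claim did not accrue until Moreau discovered the injury on February 11, 2011; the June 7, 2010 act date does not start the clock under the stated rule.
Adding the 2 years base period to February 11, 2011 gives a deadline of February 11, 2013, before any tolling.
Nothing else in the chronology tolls or restarts the period.

February 11, 2013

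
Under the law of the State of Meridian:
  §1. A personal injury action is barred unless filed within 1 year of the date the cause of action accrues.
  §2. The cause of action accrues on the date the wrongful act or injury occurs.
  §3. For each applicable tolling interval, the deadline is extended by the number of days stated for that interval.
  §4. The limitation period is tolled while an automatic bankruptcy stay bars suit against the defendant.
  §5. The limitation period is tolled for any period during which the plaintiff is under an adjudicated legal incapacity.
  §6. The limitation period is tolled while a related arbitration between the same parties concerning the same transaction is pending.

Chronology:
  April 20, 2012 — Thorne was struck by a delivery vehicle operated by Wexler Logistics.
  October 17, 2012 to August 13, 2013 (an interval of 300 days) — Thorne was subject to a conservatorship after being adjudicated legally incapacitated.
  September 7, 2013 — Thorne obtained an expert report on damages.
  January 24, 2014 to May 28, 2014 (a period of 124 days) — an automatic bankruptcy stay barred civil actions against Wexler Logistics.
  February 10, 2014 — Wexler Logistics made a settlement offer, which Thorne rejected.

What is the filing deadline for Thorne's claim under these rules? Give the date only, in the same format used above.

June 18, 2014

The claim accrued on April 20, 2012, when the wrongful act occurred.
Adding the 1 year base period to April 20, 2012 gives a deadline of April 20, 2013, before any tolling.
The plaintiff's legal incapacity from October 17, 2012 to August 13, 2013 tolled the period for 300 days, extending the deadline to February 14, 2014.
The period was tolled for 124 days by the automatic bankruptcy stay (January 24, 2014 to May 28, 2014), pushing the deadline to June 18, 2014.
None of the other events listed affects the running of the period under the stated rules.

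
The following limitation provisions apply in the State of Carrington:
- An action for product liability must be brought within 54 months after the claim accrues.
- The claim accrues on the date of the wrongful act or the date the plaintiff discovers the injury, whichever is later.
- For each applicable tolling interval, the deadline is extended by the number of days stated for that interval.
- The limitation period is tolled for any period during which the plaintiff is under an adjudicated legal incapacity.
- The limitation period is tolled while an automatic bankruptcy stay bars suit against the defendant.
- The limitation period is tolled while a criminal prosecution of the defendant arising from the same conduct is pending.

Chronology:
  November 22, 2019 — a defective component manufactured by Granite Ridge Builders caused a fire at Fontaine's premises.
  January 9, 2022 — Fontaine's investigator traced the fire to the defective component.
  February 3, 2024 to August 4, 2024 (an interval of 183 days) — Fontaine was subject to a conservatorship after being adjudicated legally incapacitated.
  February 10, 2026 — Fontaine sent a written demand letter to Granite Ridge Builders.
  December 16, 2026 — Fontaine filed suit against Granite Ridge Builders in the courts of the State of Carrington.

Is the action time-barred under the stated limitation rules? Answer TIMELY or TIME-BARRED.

TIMELY

Taking the later of the act (November 22, 2019) and discovery (January 9, 2022), the claim accrued on January 9, 2022.
The untolled deadline — 54 months after January 9, 2022 — is July 9, 2026.
The plaintiff's legal incapacity from February 3, 2024 to August 4, 2024 tolled the period for 183 days, extending the deadline to January 8, 2027.
The other events in the timeline have no effect on the limitation period under the stated rules.
The December 16, 2026 filing precedes the January 8, 2027 deadline; the claim is timely.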